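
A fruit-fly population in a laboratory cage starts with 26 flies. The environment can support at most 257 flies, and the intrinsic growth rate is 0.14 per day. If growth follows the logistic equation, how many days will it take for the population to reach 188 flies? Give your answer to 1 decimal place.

A = (K − N₀)/N₀ = (257 − 26)/26 = 8.8846.
Solve 257/(1 + 8.8846·e^(−0.14t)) = 188: 1 + 8.8846·e^(−0.14t) = 1.367, so e^(−0.14t) = 0.0413098.
−0.14·t = ln(0.0413098) = -3.1867, so t = 3.1867/0.14 = 22.762.

22.8 days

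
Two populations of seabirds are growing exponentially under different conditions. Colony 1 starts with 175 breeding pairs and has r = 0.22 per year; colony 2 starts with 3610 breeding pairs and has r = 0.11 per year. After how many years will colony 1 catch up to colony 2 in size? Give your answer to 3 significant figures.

27.5 years

Set 175·e^(0.22t) = 3610·e^(0.11t).
e^((0.22 − 0.11)t) = 3610/175 → e^(0.11·t) = 20.629.
0.11·t = ln(20.629) = 3.0267, so t = 3.0267/0.11 = 27.515.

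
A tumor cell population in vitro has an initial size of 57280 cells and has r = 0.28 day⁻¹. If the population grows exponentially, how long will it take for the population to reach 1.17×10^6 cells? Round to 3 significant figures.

10.8 days

Set N₀·e^(rt) = 1.17×10^6: e^(0.28·t) = 1.17×10^6/57280 = 20.426.
0.28·t = ln(20.426) = 3.0168, so t = 3.0168/0.28 = 10.774.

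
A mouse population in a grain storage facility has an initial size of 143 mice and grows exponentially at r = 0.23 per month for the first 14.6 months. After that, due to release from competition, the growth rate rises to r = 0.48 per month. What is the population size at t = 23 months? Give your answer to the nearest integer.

Phase 1: N(14.6) = 143·e^(0.23×14.6) = 143·e^3.358 = 4108.63.
Phase 2 runs for 23 − 14.6 = 8.4 months at r = 0.48.
N(23) = 4108.63·e^(0.48×8.4) = 4108.63·e^4.032 = 231618.

231618 mice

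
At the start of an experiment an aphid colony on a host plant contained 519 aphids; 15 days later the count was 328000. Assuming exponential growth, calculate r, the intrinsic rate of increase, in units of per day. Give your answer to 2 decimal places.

0.43 per day

From N(t) = N₀·e^(rt): e^(r·15) = 328000/519 = 631.98.
r·15 = ln(631.98) = 6.4489, so r = 6.4489/15 = 0.42992.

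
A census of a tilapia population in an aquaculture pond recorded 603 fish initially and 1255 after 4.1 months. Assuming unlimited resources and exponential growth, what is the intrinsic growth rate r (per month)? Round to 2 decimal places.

From N(t) = N₀·e^(rt): e^(r·4.1) = 1255/603 = 2.0813.
r·4.1 = ln(2.0813) = 0.73297, so r = 0.73297/4.1 = 0.17877.

0.18 per month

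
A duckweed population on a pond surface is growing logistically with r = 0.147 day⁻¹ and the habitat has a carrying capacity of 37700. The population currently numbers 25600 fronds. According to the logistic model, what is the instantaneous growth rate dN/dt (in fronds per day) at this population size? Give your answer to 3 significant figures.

1210 fronds per day

dN/dt = rN(1 − N/K) = 0.147 × 25600 × (1 − 25600/37700).
1 − 25600/37700 = 0.32095; dN/dt = 0.147 × 25600 × 0.32095 = 1207.8.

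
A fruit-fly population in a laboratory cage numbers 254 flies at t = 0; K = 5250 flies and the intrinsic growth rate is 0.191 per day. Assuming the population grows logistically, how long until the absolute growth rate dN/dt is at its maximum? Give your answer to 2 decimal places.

15.60 days

Logistic growth is fastest at N = K/2 = 2625.
A = (K − N₀)/N₀ = 19.669. Set K/(1 + A·e^(−rt)) = K/2 → A·e^(−rt) = 1.
e^(−0.191t) = 1/19.669 = 0.0508407, so t = ln(19.669)/0.191 = 2.9791/0.191 = 15.597.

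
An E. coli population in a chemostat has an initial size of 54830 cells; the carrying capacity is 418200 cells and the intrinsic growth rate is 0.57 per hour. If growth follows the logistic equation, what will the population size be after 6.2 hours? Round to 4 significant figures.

A = (K − N₀)/N₀ = (418200 − 54830)/54830 = 6.6272.
N(t) = K/(1 + A·e^(−rt)) = 418200/(1 + 6.6272×e^(−0.57×6.2)).
e^(−3.534) = 0.029188; denominator = 1 + 6.6272×0.029188 = 1.1934.
N = 418200/1.1934 = 350417.

350400 cells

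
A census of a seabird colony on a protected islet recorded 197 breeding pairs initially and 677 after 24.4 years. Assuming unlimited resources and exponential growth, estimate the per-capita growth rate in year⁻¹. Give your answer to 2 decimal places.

From N(t) = N₀·e^(rt): e^(r·24.4) = 677/197 = 3.4365.
r·24.4 = ln(3.4365) = 1.2345, so r = 1.2345/24.4 = 0.050593.

0.05 per year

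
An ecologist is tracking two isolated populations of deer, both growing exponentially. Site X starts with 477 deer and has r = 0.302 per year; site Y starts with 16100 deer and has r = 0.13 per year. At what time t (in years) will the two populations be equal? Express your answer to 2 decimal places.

Set 477·e^(0.302t) = 16100·e^(0.13t).
e^((0.302 − 0.13)t) = 16100/477 → e^(0.172·t) = 33.753.
0.172·t = ln(33.753) = 3.5191, so t = 3.5191/0.172 = 20.46.

20.46 years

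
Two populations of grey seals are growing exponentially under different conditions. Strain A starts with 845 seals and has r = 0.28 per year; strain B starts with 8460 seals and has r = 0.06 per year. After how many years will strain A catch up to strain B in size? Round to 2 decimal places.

10.47 years

Set 845·e^(0.28t) = 8460·e^(0.06t).
e^((0.28 − 0.06)t) = 8460/845 → e^(0.22·t) = 10.012.
0.22·t = ln(10.012) = 2.3038, so t = 2.3038/0.22 = 10.472.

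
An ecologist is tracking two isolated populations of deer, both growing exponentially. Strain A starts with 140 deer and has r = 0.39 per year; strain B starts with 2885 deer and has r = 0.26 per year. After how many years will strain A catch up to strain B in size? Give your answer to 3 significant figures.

23.3 years

Set 140·e^(0.39t) = 2885·e^(0.26t).
e^((0.39 − 0.26)t) = 2885/140 → e^(0.13·t) = 20.607.
0.13·t = ln(20.607) = 3.0256, so t = 3.0256/0.13 = 23.274.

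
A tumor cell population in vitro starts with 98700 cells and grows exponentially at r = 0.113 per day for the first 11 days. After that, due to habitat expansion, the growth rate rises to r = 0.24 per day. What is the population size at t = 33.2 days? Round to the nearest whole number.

Phase 1: N(11) = 98700·e^(0.113×11) = 98700·e^1.243 = 342094.
Phase 2 runs for 33.2 − 11 = 22.2 days at r = 0.24.
N(33.2) = 342094·e^(0.24×22.2) = 342094·e^5.328 = 7.048005×10^7.

70480048 cells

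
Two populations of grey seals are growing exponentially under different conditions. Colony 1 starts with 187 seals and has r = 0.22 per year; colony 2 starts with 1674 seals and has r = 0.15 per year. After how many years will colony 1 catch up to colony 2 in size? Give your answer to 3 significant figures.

Set 187·e^(0.22t) = 1674·e^(0.15t).
e^((0.22 − 0.15)t) = 1674/187 → e^(0.07·t) = 8.9519.
0.07·t = ln(8.9519) = 2.1919, so t = 2.1919/0.07 = 31.312.

31.3 years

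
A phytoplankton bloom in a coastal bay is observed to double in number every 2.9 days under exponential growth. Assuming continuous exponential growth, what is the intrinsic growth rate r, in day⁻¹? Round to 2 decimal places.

r = ln(2)/t_d = 0.6931/2.9 = 0.23902.

0.24 per day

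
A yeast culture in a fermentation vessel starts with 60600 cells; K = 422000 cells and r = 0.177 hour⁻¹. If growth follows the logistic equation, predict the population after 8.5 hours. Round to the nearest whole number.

A = (K − N₀)/N₀ = (422000 − 60600)/60600 = 5.9637.
N(t) = K/(1 + A·e^(−rt)) = 422000/(1 + 5.9637×e^(−0.177×8.5)).
e^(−1.504) = 0.22213; denominator = 1 + 5.9637×0.22213 = 2.3247.
N = 422000/2.3247 = 181528.

181528 cells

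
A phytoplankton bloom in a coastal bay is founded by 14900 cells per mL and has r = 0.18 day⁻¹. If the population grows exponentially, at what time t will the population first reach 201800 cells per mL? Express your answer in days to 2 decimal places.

Set N₀·e^(rt) = 201800: e^(0.18·t) = 201800/14900 = 13.544.
0.18·t = ln(13.544) = 2.6059, so t = 2.6059/0.18 = 14.477.

14.48 days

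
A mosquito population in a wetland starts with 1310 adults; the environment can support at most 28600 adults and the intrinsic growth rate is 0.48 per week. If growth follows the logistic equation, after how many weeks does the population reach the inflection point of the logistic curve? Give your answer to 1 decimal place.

6.3 weeks

Logistic growth is fastest at N = K/2 = 14300.
A = (K − N₀)/N₀ = 20.832. Set K/(1 + A·e^(−rt)) = K/2 → A·e^(−rt) = 1.
e^(−0.48t) = 1/20.832 = 0.0480029, so t = ln(20.832)/0.48 = 3.0365/0.48 = 6.326.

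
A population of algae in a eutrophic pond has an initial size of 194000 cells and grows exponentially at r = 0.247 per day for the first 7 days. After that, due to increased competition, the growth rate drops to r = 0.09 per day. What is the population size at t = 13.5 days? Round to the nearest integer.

1962272 cells

Phase 1: N(7) = 194000·e^(0.247×7) = 194000·e^1.729 = 1.093193×10^6.
Phase 2 runs for 13.5 − 7 = 6.5 days at r = 0.09.
N(13.5) = 1.093193×10^6·e^(0.09×6.5) = 1.093193×10^6·e^0.585 = 1.962272×10^6.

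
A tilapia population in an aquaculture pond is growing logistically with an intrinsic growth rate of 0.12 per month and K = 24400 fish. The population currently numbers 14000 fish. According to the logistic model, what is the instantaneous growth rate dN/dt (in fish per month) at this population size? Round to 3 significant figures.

716 fish per month

dN/dt = rN(1 − N/K) = 0.12 × 14000 × (1 − 14000/24400).
1 − 14000/24400 = 0.42623; dN/dt = 0.12 × 14000 × 0.42623 = 716.07.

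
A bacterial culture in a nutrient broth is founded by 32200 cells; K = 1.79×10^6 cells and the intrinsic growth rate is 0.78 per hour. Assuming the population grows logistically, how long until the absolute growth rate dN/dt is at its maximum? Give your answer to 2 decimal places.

5.13 hours

Logistic growth is fastest at N = K/2 = 895000.
A = (K − N₀)/N₀ = 54.59. Set K/(1 + A·e^(−rt)) = K/2 → A·e^(−rt) = 1.
e^(−0.78t) = 1/54.59 = 0.0183184, so t = ln(54.59)/0.78 = 3.9999/0.78 = 5.128.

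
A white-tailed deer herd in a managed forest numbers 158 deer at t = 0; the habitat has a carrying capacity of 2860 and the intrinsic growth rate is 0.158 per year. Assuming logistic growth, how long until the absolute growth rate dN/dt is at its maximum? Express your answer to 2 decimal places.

Logistic growth is fastest at N = K/2 = 1430.
A = (K − N₀)/N₀ = 17.101. Set K/(1 + A·e^(−rt)) = K/2 → A·e^(−rt) = 1.
e^(−0.158t) = 1/17.101 = 0.0584752, so t = ln(17.101)/0.158 = 2.8392/0.158 = 17.969.

17.97 years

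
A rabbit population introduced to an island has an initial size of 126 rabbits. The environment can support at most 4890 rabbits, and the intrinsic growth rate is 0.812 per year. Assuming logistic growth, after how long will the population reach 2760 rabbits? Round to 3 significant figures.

4.79 years

A = (K − N₀)/N₀ = (4890 − 126)/126 = 37.81.
Solve 4890/(1 + 37.81·e^(−0.812t)) = 2760: 1 + 37.81·e^(−0.812t) = 1.7717, so e^(−0.812t) = 0.0204112.
−0.812·t = ln(0.0204112) = -3.8917, so t = 3.8917/0.812 = 4.7927.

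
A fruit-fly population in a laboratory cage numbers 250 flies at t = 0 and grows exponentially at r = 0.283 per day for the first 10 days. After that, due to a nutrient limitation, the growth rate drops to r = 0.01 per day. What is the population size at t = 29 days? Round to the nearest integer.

5123 flies

Phase 1: N(10) = 250·e^(0.283×10) = 250·e^2.83 = 4236.37.
Phase 2 runs for 29 − 10 = 19 days at r = 0.01.
N(29) = 4236.37·e^(0.01×19) = 4236.37·e^0.19 = 5122.82.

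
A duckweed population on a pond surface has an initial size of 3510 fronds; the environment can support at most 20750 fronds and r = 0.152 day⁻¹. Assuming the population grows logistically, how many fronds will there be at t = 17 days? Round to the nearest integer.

15138 fronds

A = (K − N₀)/N₀ = (20750 − 3510)/3510 = 4.9117.
N(t) = K/(1 + A·e^(−rt)) = 20750/(1 + 4.9117×e^(−0.152×17)).
e^(−2.584) = 0.075472; denominator = 1 + 4.9117×0.075472 = 1.3707.
N = 20750/1.3707 = 15138.3.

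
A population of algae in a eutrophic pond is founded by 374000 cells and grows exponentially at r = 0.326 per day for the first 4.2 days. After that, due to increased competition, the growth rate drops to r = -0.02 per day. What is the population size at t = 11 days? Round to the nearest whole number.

Phase 1: N(4.2) = 374000·e^(0.326×4.2) = 374000·e^1.369 = 1.470644×10^6.
Phase 2 runs for 11 − 4.2 = 6.8 days at r = -0.02.
N(11) = 1.470644×10^6·e^(-0.02×6.8) = 1.470644×10^6·e^-0.136 = 1.283641×10^6.

1283641 cells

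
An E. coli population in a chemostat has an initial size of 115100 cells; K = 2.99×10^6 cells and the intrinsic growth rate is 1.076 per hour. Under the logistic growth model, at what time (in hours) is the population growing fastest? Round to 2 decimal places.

Logistic growth is fastest at N = K/2 = 1.495×10^6.
A = (K − N₀)/N₀ = 24.977. Set K/(1 + A·e^(−rt)) = K/2 → A·e^(−rt) = 1.
e^(−1.076t) = 1/24.977 = 0.0400362, so t = ln(24.977)/1.076 = 3.218/1.076 = 2.9907.

2.99 hours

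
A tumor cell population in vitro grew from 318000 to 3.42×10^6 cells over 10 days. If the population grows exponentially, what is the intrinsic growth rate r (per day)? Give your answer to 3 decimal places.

0.238 per day

From N(t) = N₀·e^(rt): e^(r·10) = 3.42×10^6/318000 = 10.755.
r·10 = ln(10.755) = 2.3753, so r = 2.3753/10 = 0.23753.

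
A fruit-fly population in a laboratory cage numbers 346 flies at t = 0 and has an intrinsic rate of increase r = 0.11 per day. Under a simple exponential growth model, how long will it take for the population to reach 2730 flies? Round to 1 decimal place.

18.8 days

Set N₀·e^(rt) = 2730: e^(0.11·t) = 2730/346 = 7.8902.
0.11·t = ln(7.8902) = 2.0656, so t = 2.0656/0.11 = 18.778.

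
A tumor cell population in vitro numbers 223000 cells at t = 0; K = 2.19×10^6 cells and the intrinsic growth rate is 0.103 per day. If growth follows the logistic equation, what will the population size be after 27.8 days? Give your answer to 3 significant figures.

A = (K − N₀)/N₀ = (2.19×10^6 − 223000)/223000 = 8.8206.
N(t) = K/(1 + A·e^(−rt)) = 2.19×10^6/(1 + 8.8206×e^(−0.103×27.8)).
e^(−2.863) = 0.057074; denominator = 1 + 8.8206×0.057074 = 1.5034.
N = 2.19×10^6/1.5034 = 1.456667×10^6.

1460000 cells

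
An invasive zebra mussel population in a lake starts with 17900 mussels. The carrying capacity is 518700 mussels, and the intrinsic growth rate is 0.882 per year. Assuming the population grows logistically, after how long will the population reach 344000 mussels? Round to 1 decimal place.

4.5 years

A = (K − N₀)/N₀ = (518700 − 17900)/17900 = 27.978.
Solve 518700/(1 + 27.978·e^(−0.882t)) = 344000: 1 + 27.978·e^(−0.882t) = 1.5078, so e^(−0.882t) = 0.0181519.
−0.882·t = ln(0.0181519) = -4.009, so t = 4.009/0.882 = 4.5453.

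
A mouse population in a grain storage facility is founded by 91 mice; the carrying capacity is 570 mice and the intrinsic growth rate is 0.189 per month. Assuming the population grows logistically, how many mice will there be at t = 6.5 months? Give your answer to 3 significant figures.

A = (K − N₀)/N₀ = (570 − 91)/91 = 5.2637.
N(t) = K/(1 + A·e^(−rt)) = 570/(1 + 5.2637×e^(−0.189×6.5)).
e^(−1.228) = 0.29273; denominator = 1 + 5.2637×0.29273 = 2.5409.
N = 570/2.5409 = 224.333.

224 mice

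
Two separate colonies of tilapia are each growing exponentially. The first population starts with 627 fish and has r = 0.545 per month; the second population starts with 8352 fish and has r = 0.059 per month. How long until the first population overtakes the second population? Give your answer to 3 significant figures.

Set 627·e^(0.545t) = 8352·e^(0.059t).
e^((0.545 − 0.059)t) = 8352/627 → e^(0.486·t) = 13.321.
0.486·t = ln(13.321) = 2.5893, so t = 2.5893/0.486 = 5.3278.

5.33 months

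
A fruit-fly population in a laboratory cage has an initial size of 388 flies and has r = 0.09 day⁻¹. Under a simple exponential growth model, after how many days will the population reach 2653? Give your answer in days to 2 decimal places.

21.36 days

Set N₀·e^(rt) = 2653: e^(0.09·t) = 2653/388 = 6.8376.
0.09·t = ln(6.8376) = 1.9224, so t = 1.9224/0.09 = 21.36.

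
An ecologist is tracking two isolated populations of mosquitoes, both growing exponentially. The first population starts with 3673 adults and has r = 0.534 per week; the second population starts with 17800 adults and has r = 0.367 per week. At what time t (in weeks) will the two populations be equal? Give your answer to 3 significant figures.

Set 3673·e^(0.534t) = 17800·e^(0.367t).
e^((0.534 − 0.367)t) = 17800/3673 → e^(0.167·t) = 4.8462.
0.167·t = ln(4.8462) = 1.5782, so t = 1.5782/0.167 = 9.4502.

9.45 weeks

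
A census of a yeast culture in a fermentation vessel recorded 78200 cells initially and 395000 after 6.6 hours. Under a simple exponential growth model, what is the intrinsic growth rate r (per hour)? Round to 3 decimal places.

0.245 per hour

From N(t) = N₀·e^(rt): e^(r·6.6) = 395000/78200 = 5.0512.
r·6.6 = ln(5.0512) = 1.6196, so r = 1.6196/6.6 = 0.2454.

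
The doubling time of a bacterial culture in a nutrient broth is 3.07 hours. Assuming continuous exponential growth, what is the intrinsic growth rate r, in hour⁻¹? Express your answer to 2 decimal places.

r = ln(2)/t_d = 0.6931/3.07 = 0.22578.

0.23 per hour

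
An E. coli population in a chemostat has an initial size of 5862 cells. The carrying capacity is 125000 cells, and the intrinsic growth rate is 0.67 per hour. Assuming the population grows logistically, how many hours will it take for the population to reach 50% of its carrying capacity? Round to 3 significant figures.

A = (K − N₀)/N₀ = (125000 − 5862)/5862 = 20.324.
Solve 125000/(1 + 20.324·e^(−0.67t)) = 62500: 1 + 20.324·e^(−0.67t) = 2, so e^(−0.67t) = 0.0492034.
−0.67·t = ln(0.0492034) = -3.0118, so t = 3.0118/0.67 = 4.4952.

4.50 hours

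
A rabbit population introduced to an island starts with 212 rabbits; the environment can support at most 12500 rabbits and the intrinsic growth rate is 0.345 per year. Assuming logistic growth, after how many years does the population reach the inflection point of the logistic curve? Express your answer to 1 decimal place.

11.8 years

Logistic growth is fastest at N = K/2 = 6250.
A = (K − N₀)/N₀ = 57.962. Set K/(1 + A·e^(−rt)) = K/2 → A·e^(−rt) = 1.
e^(−0.345t) = 1/57.962 = 0.0172526, so t = ln(57.962)/0.345 = 4.0598/0.345 = 11.768.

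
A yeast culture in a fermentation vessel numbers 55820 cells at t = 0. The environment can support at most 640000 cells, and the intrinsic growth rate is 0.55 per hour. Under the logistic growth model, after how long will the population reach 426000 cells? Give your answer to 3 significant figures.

A = (K − N₀)/N₀ = (640000 − 55820)/55820 = 10.465.
Solve 640000/(1 + 10.465·e^(−0.55t)) = 426000: 1 + 10.465·e^(−0.55t) = 1.5023, so e^(−0.55t) = 0.0480007.
−0.55·t = ln(0.0480007) = -3.0365, so t = 3.0365/0.55 = 5.521.

5.52 hours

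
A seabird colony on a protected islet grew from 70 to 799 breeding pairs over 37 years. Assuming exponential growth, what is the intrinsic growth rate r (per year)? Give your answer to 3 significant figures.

0.0658 per year

From N(t) = N₀·e^(rt): e^(r·37) = 799/70 = 11.414.
r·37 = ln(11.414) = 2.4349, so r = 2.4349/37 = 0.065807.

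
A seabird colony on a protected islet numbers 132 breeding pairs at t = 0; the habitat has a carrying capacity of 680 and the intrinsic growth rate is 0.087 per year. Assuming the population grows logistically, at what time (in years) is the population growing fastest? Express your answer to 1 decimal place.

16.4 years

Logistic growth is fastest at N = K/2 = 340.
A = (K − N₀)/N₀ = 4.1515. Set K/(1 + A·e^(−rt)) = K/2 → A·e^(−rt) = 1.
e^(−0.087t) = 1/4.1515 = 0.240876, so t = ln(4.1515)/0.087 = 1.4235/0.087 = 16.362.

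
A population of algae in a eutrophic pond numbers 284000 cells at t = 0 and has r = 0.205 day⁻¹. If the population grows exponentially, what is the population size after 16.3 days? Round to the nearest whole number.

N(t) = N₀·e^(rt) = 284000 × e^(0.205×16.3) = 284000 × e^3.341.
e^3.341 ≈ 28.261, so N ≈ 284000 × 28.261 = 8.026262×10^6.

8026262 cells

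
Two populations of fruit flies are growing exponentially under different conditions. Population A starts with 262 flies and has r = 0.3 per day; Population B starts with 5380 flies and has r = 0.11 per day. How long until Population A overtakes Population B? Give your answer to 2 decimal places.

15.91 days

Set 262·e^(0.3t) = 5380·e^(0.11t).
e^((0.3 − 0.11)t) = 5380/262 → e^(0.19·t) = 20.534.
0.19·t = ln(20.534) = 3.0221, so t = 3.0221/0.19 = 15.906.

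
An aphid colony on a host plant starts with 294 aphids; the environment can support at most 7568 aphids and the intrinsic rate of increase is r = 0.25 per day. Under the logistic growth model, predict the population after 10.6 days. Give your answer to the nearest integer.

2754 aphids

A = (K − N₀)/N₀ = (7568 − 294)/294 = 24.741.
N(t) = K/(1 + A·e^(−rt)) = 7568/(1 + 24.741×e^(−0.25×10.6)).
e^(−2.65) = 0.070651; denominator = 1 + 24.741×0.070651 = 2.748.
N = 7568/2.748 = 2753.99.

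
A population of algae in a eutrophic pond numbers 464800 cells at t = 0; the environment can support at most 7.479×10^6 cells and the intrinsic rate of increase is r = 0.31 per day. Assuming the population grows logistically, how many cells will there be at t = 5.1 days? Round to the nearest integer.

A = (K − N₀)/N₀ = (7.479×10^6 − 464800)/464800 = 15.091.
N(t) = K/(1 + A·e^(−rt)) = 7.479×10^6/(1 + 15.091×e^(−0.31×5.1)).
e^(−1.581) = 0.20577; denominator = 1 + 15.091×0.20577 = 4.1052.
N = 7.479×10^6/4.1052 = 1.821827×10^6.

1821827 cells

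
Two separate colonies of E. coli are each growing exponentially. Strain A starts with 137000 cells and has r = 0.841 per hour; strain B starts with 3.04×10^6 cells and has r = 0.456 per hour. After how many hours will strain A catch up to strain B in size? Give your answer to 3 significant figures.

Set 137000·e^(0.841t) = 3.04×10^6·e^(0.456t).
e^((0.841 − 0.456)t) = 3.04×10^6/137000 → e^(0.385·t) = 22.19.
0.385·t = ln(22.19) = 3.0996, so t = 3.0996/0.385 = 8.051.

8.05 hours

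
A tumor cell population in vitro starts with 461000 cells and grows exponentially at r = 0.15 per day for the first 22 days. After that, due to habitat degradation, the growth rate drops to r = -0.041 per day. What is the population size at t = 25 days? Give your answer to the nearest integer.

Phase 1: N(22) = 461000·e^(0.15×22) = 461000·e^3.3 = 1.249893×10^7.
Phase 2 runs for 25 − 22 = 3 days at r = -0.041.
N(25) = 1.249893×10^7·e^(-0.041×3) = 1.249893×10^7·e^-0.123 = 1.105235×10^7.

11052347 cells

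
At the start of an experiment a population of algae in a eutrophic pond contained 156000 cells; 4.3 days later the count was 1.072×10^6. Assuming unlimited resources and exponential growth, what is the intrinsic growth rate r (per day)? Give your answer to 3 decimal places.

0.448 per day

From N(t) = N₀·e^(rt): e^(r·4.3) = 1.072×10^6/156000 = 6.8718.
r·4.3 = ln(6.8718) = 1.9274, so r = 1.9274/4.3 = 0.44824.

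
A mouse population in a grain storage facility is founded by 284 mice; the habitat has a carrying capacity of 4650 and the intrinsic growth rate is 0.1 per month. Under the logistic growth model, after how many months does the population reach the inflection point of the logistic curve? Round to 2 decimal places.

27.33 months

Logistic growth is fastest at N = K/2 = 2325.
A = (K − N₀)/N₀ = 15.373. Set K/(1 + A·e^(−rt)) = K/2 → A·e^(−rt) = 1.
e^(−0.1t) = 1/15.373 = 0.0650481, so t = ln(15.373)/0.1 = 2.7326/0.1 = 27.326.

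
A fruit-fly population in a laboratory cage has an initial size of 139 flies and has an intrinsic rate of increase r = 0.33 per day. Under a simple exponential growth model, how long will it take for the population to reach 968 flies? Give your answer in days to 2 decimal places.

Set N₀·e^(rt) = 968: e^(0.33·t) = 968/139 = 6.964.
0.33·t = ln(6.964) = 1.9408, so t = 1.9408/0.33 = 5.8811.

5.88 days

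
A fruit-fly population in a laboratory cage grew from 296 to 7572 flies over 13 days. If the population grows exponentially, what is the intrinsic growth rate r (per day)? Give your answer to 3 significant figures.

0.249 per day

From N(t) = N₀·e^(rt): e^(r·13) = 7572/296 = 25.581.
r·13 = ln(25.581) = 3.2419, so r = 3.2419/13 = 0.24937.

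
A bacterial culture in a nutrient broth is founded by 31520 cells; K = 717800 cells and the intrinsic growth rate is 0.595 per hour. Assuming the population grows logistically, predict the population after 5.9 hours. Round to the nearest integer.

A = (K − N₀)/N₀ = (717800 − 31520)/31520 = 21.773.
N(t) = K/(1 + A·e^(−rt)) = 717800/(1 + 21.773×e^(−0.595×5.9)).
e^(−3.51) = 0.029882; denominator = 1 + 21.773×0.029882 = 1.6506.
N = 717800/1.6506 = 434868.

434868 cells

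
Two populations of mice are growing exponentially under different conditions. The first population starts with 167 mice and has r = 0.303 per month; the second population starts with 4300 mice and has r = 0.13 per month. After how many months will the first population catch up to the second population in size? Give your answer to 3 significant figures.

18.8 months

Set 167·e^(0.303t) = 4300·e^(0.13t).
e^((0.303 − 0.13)t) = 4300/167 → e^(0.173·t) = 25.749.
0.173·t = ln(25.749) = 3.2484, so t = 3.2484/0.173 = 18.777.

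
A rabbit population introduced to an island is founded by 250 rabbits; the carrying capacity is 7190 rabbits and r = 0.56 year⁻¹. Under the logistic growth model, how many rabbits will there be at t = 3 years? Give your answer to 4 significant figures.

1165 rabbits

A = (K − N₀)/N₀ = (7190 − 250)/250 = 27.76.
N(t) = K/(1 + A·e^(−rt)) = 7190/(1 + 27.76×e^(−0.56×3)).
e^(−1.68) = 0.18637; denominator = 1 + 27.76×0.18637 = 6.1737.
N = 7190/6.1737 = 1164.61.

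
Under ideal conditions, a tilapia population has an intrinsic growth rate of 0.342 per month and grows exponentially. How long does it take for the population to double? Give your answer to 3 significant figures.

2.03 months

Doubling time t_d = ln(2)/r = 0.6931/0.342 = 2.0267.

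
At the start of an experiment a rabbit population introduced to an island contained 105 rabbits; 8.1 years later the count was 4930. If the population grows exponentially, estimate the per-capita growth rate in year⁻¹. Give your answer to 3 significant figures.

0.475 per year

From N(t) = N₀·e^(rt): e^(r·8.1) = 4930/105 = 46.952.
r·8.1 = ln(46.952) = 3.8491, so r = 3.8491/8.1 = 0.4752.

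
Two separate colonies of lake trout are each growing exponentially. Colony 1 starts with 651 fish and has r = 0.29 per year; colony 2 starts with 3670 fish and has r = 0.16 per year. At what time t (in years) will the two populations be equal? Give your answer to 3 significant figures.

13.3 years

Set 651·e^(0.29t) = 3670·e^(0.16t).
e^((0.29 − 0.16)t) = 3670/651 → e^(0.13·t) = 5.6375.
0.13·t = ln(5.6375) = 1.7294, so t = 1.7294/0.13 = 13.303.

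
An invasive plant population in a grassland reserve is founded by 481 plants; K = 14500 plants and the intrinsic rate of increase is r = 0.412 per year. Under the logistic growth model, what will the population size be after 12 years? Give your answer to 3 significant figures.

12000 plants

A = (K − N₀)/N₀ = (14500 − 481)/481 = 29.146.
N(t) = K/(1 + A·e^(−rt)) = 14500/(1 + 29.146×e^(−0.412×12)).
e^(−4.944) = 0.007126; denominator = 1 + 29.146×0.007126 = 1.2077.
N = 14500/1.2077 = 12006.4.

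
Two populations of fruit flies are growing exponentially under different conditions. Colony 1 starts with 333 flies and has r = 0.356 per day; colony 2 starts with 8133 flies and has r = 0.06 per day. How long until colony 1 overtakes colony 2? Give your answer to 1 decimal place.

10.8 days

Set 333·e^(0.356t) = 8133·e^(0.06t).
e^((0.356 − 0.06)t) = 8133/333 → e^(0.296·t) = 24.423.
0.296·t = ln(24.423) = 3.1955, so t = 3.1955/0.296 = 10.796.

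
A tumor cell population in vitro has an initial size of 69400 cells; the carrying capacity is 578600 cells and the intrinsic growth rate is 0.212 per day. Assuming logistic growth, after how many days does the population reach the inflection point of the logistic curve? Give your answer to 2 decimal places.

Logistic growth is fastest at N = K/2 = 289300.
A = (K − N₀)/N₀ = 7.3372. Set K/(1 + A·e^(−rt)) = K/2 → A·e^(−rt) = 1.
e^(−0.212t) = 1/7.3372 = 0.136292, so t = ln(7.3372)/0.212 = 1.993/0.212 = 9.4007.

9.40 days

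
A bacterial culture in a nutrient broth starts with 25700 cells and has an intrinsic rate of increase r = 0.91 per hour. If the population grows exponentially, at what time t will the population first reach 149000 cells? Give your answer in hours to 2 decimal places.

1.93 hours

Set N₀·e^(rt) = 149000: e^(0.91·t) = 149000/25700 = 5.7977.
0.91·t = ln(5.7977) = 1.7575, so t = 1.7575/0.91 = 1.9313.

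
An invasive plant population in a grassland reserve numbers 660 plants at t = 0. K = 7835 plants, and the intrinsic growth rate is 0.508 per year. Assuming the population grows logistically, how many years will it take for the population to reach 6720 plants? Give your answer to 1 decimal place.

8.2 years

A = (K − N₀)/N₀ = (7835 − 660)/660 = 10.871.
Solve 7835/(1 + 10.871·e^(−0.508t)) = 6720: 1 + 10.871·e^(−0.508t) = 1.1659, so e^(−0.508t) = 0.0152626.
−0.508·t = ln(0.0152626) = -4.1824, so t = 4.1824/0.508 = 8.233.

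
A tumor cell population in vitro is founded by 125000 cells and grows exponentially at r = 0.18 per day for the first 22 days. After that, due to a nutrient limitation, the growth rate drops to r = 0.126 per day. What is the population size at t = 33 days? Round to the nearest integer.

Phase 1: N(22) = 125000·e^(0.18×22) = 125000·e^3.96 = 6.557166×10^6.
Phase 2 runs for 33 − 22 = 11 days at r = 0.126.
N(33) = 6.557166×10^6·e^(0.126×11) = 6.557166×10^6·e^1.386 = 2.622094×10^7.

26220943 cells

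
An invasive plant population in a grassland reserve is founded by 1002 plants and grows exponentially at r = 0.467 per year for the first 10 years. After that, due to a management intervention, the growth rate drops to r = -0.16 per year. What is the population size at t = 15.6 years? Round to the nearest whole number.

Phase 1: N(10) = 1002·e^(0.467×10) = 1002·e^4.67 = 106911.
Phase 2 runs for 15.6 − 10 = 5.6 years at r = -0.16.
N(15.6) = 106911·e^(-0.16×5.6) = 106911·e^-0.896 = 43641.

43641 plants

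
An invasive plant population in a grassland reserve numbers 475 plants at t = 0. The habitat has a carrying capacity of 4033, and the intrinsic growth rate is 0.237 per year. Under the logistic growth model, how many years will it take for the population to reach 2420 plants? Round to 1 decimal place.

10.2 years

A = (K − N₀)/N₀ = (4033 − 475)/475 = 7.4905.
Solve 4033/(1 + 7.4905·e^(−0.237t)) = 2420: 1 + 7.4905·e^(−0.237t) = 1.6665, so e^(−0.237t) = 0.0889829.
−0.237·t = ln(0.0889829) = -2.4193, so t = 2.4193/0.237 = 10.208.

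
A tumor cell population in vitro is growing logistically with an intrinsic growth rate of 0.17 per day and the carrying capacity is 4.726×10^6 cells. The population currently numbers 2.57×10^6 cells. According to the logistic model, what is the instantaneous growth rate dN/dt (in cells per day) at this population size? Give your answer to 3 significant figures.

199000 cells per day

dN/dt = rN(1 − N/K) = 0.17 × 2.57×10^6 × (1 − 2.57×10^6/4.726×10^6).
1 − 2.57×10^6/4.726×10^6 = 0.4562; dN/dt = 0.17 × 2.57×10^6 × 0.4562 = 1.99314×10^5.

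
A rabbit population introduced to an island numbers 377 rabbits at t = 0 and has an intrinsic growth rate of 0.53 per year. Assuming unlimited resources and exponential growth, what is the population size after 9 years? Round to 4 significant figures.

44460 rabbits

N(t) = N₀·e^(rt) = 377 × e^(0.53×9) = 377 × e^4.77.
e^4.77 ≈ 117.92, so N ≈ 377 × 117.92 = 44455.6.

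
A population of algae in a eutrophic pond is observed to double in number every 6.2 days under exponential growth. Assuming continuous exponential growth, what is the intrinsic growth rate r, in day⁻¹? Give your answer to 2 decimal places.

r = ln(2)/t_d = 0.6931/6.2 = 0.1118.

0.11 per day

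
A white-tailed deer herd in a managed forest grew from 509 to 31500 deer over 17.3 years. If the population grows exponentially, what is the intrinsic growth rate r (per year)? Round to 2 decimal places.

From N(t) = N₀·e^(rt): e^(r·17.3) = 31500/509 = 61.886.
r·17.3 = ln(61.886) = 4.1253, so r = 4.1253/17.3 = 0.23846.

0.24 per year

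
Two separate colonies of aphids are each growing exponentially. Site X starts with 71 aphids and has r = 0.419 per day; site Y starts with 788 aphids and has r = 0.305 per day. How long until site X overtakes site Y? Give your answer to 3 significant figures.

Set 71·e^(0.419t) = 788·e^(0.305t).
e^((0.419 − 0.305)t) = 788/71 → e^(0.114·t) = 11.099.
0.114·t = ln(11.099) = 2.4068, so t = 2.4068/0.114 = 21.112.

21.1 days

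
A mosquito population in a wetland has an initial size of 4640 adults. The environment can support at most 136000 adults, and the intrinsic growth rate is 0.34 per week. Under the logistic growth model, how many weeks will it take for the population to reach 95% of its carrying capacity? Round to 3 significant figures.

A = (K − N₀)/N₀ = (136000 − 4640)/4640 = 28.31.
Solve 136000/(1 + 28.31·e^(−0.34t)) = 129200: 1 + 28.31·e^(−0.34t) = 1.0526, so e^(−0.34t) = 0.00185909.
−0.34·t = ln(0.00185909) = -6.2877, so t = 6.2877/0.34 = 18.493.

18.5 weeks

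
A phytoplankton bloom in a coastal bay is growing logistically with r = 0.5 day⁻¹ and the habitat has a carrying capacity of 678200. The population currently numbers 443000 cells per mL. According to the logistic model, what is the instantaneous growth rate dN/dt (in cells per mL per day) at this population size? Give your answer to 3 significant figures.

76800 cells per mL per day

dN/dt = rN(1 − N/K) = 0.5 × 443000 × (1 − 443000/678200).
1 − 443000/678200 = 0.3468; dN/dt = 0.5 × 443000 × 0.3468 = 76816.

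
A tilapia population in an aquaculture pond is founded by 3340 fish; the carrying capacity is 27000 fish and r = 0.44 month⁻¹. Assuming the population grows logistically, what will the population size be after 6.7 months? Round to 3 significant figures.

A = (K − N₀)/N₀ = (27000 − 3340)/3340 = 7.0838.
N(t) = K/(1 + A·e^(−rt)) = 27000/(1 + 7.0838×e^(−0.44×6.7)).
e^(−2.948) = 0.052444; denominator = 1 + 7.0838×0.052444 = 1.3715.
N = 27000/1.3715 = 19686.4.

19700 fish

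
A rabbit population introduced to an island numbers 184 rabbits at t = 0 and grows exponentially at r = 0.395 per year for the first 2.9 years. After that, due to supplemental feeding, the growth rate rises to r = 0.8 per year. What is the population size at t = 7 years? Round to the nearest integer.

Phase 1: N(2.9) = 184·e^(0.395×2.9) = 184·e^1.145 = 578.498.
Phase 2 runs for 7 − 2.9 = 4.1 years at r = 0.8.
N(7) = 578.498·e^(0.8×4.1) = 578.498·e^3.28 = 15374.

15374 rabbits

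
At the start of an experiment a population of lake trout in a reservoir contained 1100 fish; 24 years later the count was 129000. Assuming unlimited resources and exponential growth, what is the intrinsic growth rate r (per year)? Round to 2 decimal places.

0.20 per year

From N(t) = N₀·e^(rt): e^(r·24) = 129000/1100 = 117.27.
r·24 = ln(117.27) = 4.7645, so r = 4.7645/24 = 0.19852.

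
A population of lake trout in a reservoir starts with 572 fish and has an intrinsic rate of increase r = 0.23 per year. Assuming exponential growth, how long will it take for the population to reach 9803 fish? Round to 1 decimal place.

12.4 years

Set N₀·e^(rt) = 9803: e^(0.23·t) = 9803/572 = 17.138.
0.23·t = ln(17.138) = 2.8413, so t = 2.8413/0.23 = 12.353.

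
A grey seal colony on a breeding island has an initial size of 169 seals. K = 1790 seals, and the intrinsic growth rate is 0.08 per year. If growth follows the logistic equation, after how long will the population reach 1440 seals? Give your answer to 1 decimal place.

A = (K − N₀)/N₀ = (1790 − 169)/169 = 9.5917.
Solve 1790/(1 + 9.5917·e^(−0.08t)) = 1440: 1 + 9.5917·e^(−0.08t) = 1.2431, so e^(−0.08t) = 0.0253402.
−0.08·t = ln(0.0253402) = -3.6754, so t = 3.6754/0.08 = 45.942.

45.9 years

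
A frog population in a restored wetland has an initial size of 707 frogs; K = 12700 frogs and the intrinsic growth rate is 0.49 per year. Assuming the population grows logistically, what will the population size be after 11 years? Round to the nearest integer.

11788 frogs

A = (K − N₀)/N₀ = (12700 − 707)/707 = 16.963.
N(t) = K/(1 + A·e^(−rt)) = 12700/(1 + 16.963×e^(−0.49×11)).
e^(−5.39) = 0.004562; denominator = 1 + 16.963×0.004562 = 1.0774.
N = 12700/1.0774 = 11787.8.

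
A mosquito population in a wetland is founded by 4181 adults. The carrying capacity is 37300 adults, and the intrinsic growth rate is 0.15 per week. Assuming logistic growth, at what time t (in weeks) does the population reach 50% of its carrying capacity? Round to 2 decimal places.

13.80 weeks

A = (K − N₀)/N₀ = (37300 − 4181)/4181 = 7.9213.
Solve 37300/(1 + 7.9213·e^(−0.15t)) = 18650: 1 + 7.9213·e^(−0.15t) = 2, so e^(−0.15t) = 0.126242.
−0.15·t = ln(0.126242) = -2.0696, so t = 2.0696/0.15 = 13.797.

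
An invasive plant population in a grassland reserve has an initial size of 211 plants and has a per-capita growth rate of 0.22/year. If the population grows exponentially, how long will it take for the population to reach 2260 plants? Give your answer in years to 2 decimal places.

Set N₀·e^(rt) = 2260: e^(0.22·t) = 2260/211 = 10.711.
0.22·t = ln(10.711) = 2.3713, so t = 2.3713/0.22 = 10.778.

10.78 years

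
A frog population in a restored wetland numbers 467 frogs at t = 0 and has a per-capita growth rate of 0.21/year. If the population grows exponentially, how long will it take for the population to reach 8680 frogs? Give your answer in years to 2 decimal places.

Set N₀·e^(rt) = 8680: e^(0.21·t) = 8680/467 = 18.587.
0.21·t = ln(18.587) = 2.9224, so t = 2.9224/0.21 = 13.916.

13.92 years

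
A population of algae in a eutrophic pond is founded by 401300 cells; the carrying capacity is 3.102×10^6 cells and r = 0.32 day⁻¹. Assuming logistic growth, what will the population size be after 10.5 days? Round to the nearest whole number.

A = (K − N₀)/N₀ = (3.102×10^6 − 401300)/401300 = 6.7299.
N(t) = K/(1 + A·e^(−rt)) = 3.102×10^6/(1 + 6.7299×e^(−0.32×10.5)).
e^(−3.36) = 0.034735; denominator = 1 + 6.7299×0.034735 = 1.2338.
N = 3.102×10^6/1.2338 = 2.514257×10^6.

2514257 cells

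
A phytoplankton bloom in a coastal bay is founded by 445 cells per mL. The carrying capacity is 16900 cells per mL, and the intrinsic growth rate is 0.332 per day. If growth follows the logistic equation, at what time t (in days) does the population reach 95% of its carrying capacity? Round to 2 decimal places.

19.74 days

A = (K − N₀)/N₀ = (16900 − 445)/445 = 36.978.
Solve 16900/(1 + 36.978·e^(−0.332t)) = 16055: 1 + 36.978·e^(−0.332t) = 1.0526, so e^(−0.332t) = 0.00142334.
−0.332·t = ln(0.00142334) = -6.5547, so t = 6.5547/0.332 = 19.743.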